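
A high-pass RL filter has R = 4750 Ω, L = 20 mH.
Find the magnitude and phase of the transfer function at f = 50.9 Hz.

Step 1 — Angular frequency: ω = 2π·50.9 = 319.8 rad/s.
Step 2 — Transfer function: H(jω) = jωL/(R + jωL).
Step 3 — Numerator jωL = j·6.396; denominator R + jωL = 4750 + j6.396.
Step 4 — H = 1.813e-06 + j0.001347.
Step 5 — Magnitude: |H| = 0.001347 (-57.4 dB); phase: φ = 89.9°.

|H| = 0.001347 (-57.4 dB), φ = 89.9°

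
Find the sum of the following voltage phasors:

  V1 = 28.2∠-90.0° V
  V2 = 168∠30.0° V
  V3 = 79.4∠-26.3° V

Step 1 — Convert each phasor to rectangular form:
  V1 = 28.2·(cos(-90.0°) + j·sin(-90.0°)) = 0 - j28.2 V
  V2 = 168·(cos(30.0°) + j·sin(30.0°)) = 145.5 + j84 V
  V3 = 79.4·(cos(-26.3°) + j·sin(-26.3°)) = 71.18 - j35.18 V
Step 2 — Sum components: V_total = 216.7 + j20.62 V.
Step 3 — Convert to polar: |V_total| = 217.7 V, ∠V_total = 5.4°.

V_total = 217.7∠5.4° V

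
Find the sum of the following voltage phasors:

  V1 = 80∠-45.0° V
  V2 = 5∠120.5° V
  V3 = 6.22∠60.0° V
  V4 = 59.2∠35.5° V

Step 1 — Convert each phasor to rectangular form:
  V1 = 80·(cos(-45.0°) + j·sin(-45.0°)) = 56.57 - j56.57 V
  V2 = 5·(cos(120.5°) + j·sin(120.5°)) = -2.538 + j4.308 V
  V3 = 6.22·(cos(60.0°) + j·sin(60.0°)) = 3.11 + j5.387 V
  V4 = 59.2·(cos(35.5°) + j·sin(35.5°)) = 48.2 + j34.38 V
Step 2 — Sum components: V_total = 105.3 - j12.5 V.
Step 3 — Convert to polar: |V_total| = 106.1 V, ∠V_total = -6.8°.

V_total = 106.1∠-6.8° V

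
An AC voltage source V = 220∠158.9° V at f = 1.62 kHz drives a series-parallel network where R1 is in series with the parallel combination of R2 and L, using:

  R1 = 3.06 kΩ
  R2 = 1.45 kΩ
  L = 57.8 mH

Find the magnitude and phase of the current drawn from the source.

Step 1 — Angular frequency: ω = 2π·f = 2π·1620 = 1.018e+04 rad/s.
Step 2 — Component impedances:
  R1: Z = R = 3060 Ω
  R2: Z = R = 1450 Ω
  L: Z = jωL = j·1.018e+04·0.0578 = 0 + j588.3 Ω
Step 3 — Parallel branch: R2 || L = 1/(1/R2 + 1/L) = 205 + j505.2 Ω.
Step 4 — Series with R1: Z_total = R1 + (R2 || L) = 3265 + j505.2 Ω = 3304∠8.8° Ω.
Step 5 — Source phasor: V = 220∠158.9° V = -205.2 + j79.2 V.
Step 6 — Ohm's law: I = V / Z_total = (-205.2 + j79.2) / (3265 + j505.2) = -0.05773 + j0.03319 A.
Step 7 — Convert to polar: |I| = 0.06659 A, ∠I = 150.1°.

I = 0.06659∠150.1° A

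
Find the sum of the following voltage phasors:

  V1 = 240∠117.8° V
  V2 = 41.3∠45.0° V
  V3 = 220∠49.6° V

Step 1 — Convert each phasor to rectangular form:
  V1 = 240·(cos(117.8°) + j·sin(117.8°)) = -111.9 + j212.3 V
  V2 = 41.3·(cos(45.0°) + j·sin(45.0°)) = 29.2 + j29.2 V
  V3 = 220·(cos(49.6°) + j·sin(49.6°)) = 142.6 + j167.5 V
Step 2 — Sum components: V_total = 59.86 + j409 V.
Step 3 — Convert to polar: |V_total| = 413.4 V, ∠V_total = 81.7°.

V_total = 413.4∠81.7° V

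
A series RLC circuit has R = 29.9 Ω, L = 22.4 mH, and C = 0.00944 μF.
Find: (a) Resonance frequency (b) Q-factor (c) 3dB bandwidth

Step 1 — Resonance condition Im(Z)=0 gives ω₀ = 1/√(LC).
Step 2 — ω₀ = 1/√(0.0224·9.44e-09) = 6.877e+04 rad/s.
Step 3 — f₀ = ω₀/(2π) = 1.094e+04 Hz.
Step 4 — Series Q: Q = ω₀L/R = 6.877e+04·0.0224/29.9 = 51.52.
Step 5 — 3dB bandwidth: Δω = ω₀/Q = 1335 rad/s; BW = Δω/(2π) = 212.4 Hz.

(a) f₀ = 1.094e+04 Hz  (b) Q = 51.52  (c) BW = 212.4 Hz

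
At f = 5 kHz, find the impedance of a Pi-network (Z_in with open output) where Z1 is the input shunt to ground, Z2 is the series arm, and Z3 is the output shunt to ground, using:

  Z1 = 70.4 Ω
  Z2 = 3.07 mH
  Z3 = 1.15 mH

Step 1 — Angular frequency: ω = 2π·f = 2π·5000 = 3.142e+04 rad/s.
Step 2 — Component impedances:
  Z1: Z = R = 70.4 Ω
  Z2: Z = jωL = j·3.142e+04·0.00307 = 0 + j96.45 Ω
  Z3: Z = jωL = j·3.142e+04·0.00115 = 0 + j36.13 Ω
Step 3 — With open output, the series arm Z2 and the output shunt Z3 appear in series to ground: Z2 + Z3 = 0 + j132.6 Ω.
Step 4 — Parallel with input shunt Z1: Z_in = Z1 || (Z2 + Z3) = 54.91 + j29.16 Ω = 62.18∠28.0° Ω.

Z = 54.91 + j29.16 Ω = 62.18∠28.0° Ω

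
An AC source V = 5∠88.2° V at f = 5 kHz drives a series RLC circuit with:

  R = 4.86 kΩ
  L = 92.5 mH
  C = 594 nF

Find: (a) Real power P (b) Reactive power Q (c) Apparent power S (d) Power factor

Step 1 — Angular frequency: ω = 2π·f = 2π·5000 = 3.142e+04 rad/s.
Step 2 — Component impedances:
  R: Z = R = 4860 Ω
  L: Z = jωL = j·3.142e+04·0.0925 = 0 + j2906 Ω
  C: Z = 1/(jωC) = -j/(ω·C) = 0 - j53.59 Ω
Step 3 — Series combination: Z_total = R + L + C = 4860 + j2852 Ω = 5635∠30.4° Ω.
Step 4 — Source phasor: V = 5∠88.2° V = 0.1571 + j4.998 V.
Step 5 — Current: I = V / Z = 0.0004729 + j0.0007507 A = 0.0008873∠57.8° A.
Step 6 — Complex power: S = V·I* = 0.003826 + j0.002246 VA.
Step 7 — Real power: P = Re(S) = 0.003826 W.
Step 8 — Reactive power: Q = Im(S) = 0.002246 VAR.
Step 9 — Apparent power: |S| = 0.004436 VA.
Step 10 — Power factor: PF = P/|S| = 0.8624 (lagging).

(a) P = 0.003826 W  (b) Q = 0.002246 VAR  (c) S = 0.004436 VA  (d) PF = 0.8624 (lagging)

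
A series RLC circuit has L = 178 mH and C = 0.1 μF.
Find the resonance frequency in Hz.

Step 1 — Resonance condition Im(Z)=0 gives ω₀ = 1/√(LC).
Step 2 — ω₀ = 1/√(0.178·1e-07) = 7495 rad/s.
Step 3 — f₀ = ω₀/(2π) = 1193 Hz.

f₀ = 1193 Hz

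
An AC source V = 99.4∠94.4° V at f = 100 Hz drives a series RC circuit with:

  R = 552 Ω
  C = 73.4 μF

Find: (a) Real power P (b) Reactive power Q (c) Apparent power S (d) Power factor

Step 1 — Angular frequency: ω = 2π·f = 2π·100 = 628.3 rad/s.
Step 2 — Component impedances:
  R: Z = R = 552 Ω
  C: Z = 1/(jωC) = -j/(ω·C) = 0 - j21.68 Ω
Step 3 — Series combination: Z_total = R + C = 552 - j21.68 Ω = 552.4∠-2.2° Ω.
Step 4 — Source phasor: V = 99.4∠94.4° V = -7.626 + j99.11 V.
Step 5 — Current: I = V / Z = -0.02084 + j0.1787 A = 0.1799∠96.6° A.
Step 6 — Complex power: S = V·I* = 17.87 - j0.702 VA.
Step 7 — Real power: P = Re(S) = 17.87 W.
Step 8 — Reactive power: Q = Im(S) = -0.702 VAR.
Step 9 — Apparent power: |S| = 17.89 VA.
Step 10 — Power factor: PF = P/|S| = 0.9992 (leading).

(a) P = 17.87 W  (b) Q = -0.702 VAR  (c) S = 17.89 VA  (d) PF = 0.9992 (leading)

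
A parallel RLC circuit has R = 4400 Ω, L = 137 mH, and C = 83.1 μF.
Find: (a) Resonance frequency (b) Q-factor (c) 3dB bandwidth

Step 1 — Resonance: ω₀ = 1/√(LC) = 1/√(0.137·8.31e-05) = 296.4 rad/s.
Step 2 — f₀ = ω₀/(2π) = 47.17 Hz.
Step 3 — Parallel Q: Q = R/(ω₀L) = 4400/(296.4·0.137) = 108.4.
Step 4 — Bandwidth: Δω = ω₀/Q = 2.735 rad/s; BW = Δω/(2π) = 0.4353 Hz.

(a) f₀ = 47.17 Hz  (b) Q = 108.4  (c) BW = 0.4353 Hz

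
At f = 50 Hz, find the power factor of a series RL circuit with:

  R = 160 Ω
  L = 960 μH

Step 1 — Angular frequency: ω = 2π·f = 2π·50 = 314.2 rad/s.
Step 2 — Component impedances:
  R: Z = R = 160 Ω
  L: Z = jωL = j·314.2·0.00096 = 0 + j0.3016 Ω
Step 3 — Series combination: Z_total = R + L = 160 + j0.3016 Ω = 160∠0.1° Ω.
Step 4 — Power factor: PF = cos(φ) = Re(Z)/|Z| = 160/160 = 1.
Step 5 — Type: Im(Z) = 0.3016 ⇒ lagging (phase φ = 0.1°).

PF = 1 (lagging, φ = 0.1°)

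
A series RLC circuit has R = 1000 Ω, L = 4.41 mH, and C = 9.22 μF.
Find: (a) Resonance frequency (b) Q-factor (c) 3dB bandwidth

Step 1 — Resonance: ω₀ = 1/√(LC) = 1/√(0.00441·9.22e-06) = 4959 rad/s.
Step 2 — f₀ = ω₀/(2π) = 789.3 Hz.
Step 3 — Series Q: Q = ω₀L/R = 4959·0.00441/1000 = 0.02187.
Step 4 — Bandwidth: Δω = ω₀/Q = 2.268e+05 rad/s; BW = Δω/(2π) = 3.609e+04 Hz.

(a) f₀ = 789.3 Hz  (b) Q = 0.02187  (c) BW = 3.609e+04 Hz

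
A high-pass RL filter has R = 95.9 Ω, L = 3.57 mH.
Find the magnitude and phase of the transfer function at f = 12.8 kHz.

Step 1 — Angular frequency: ω = 2π·1.28e+04 = 8.042e+04 rad/s.
Step 2 — Transfer function: H(jω) = jωL/(R + jωL).
Step 3 — Numerator jωL = j·287.1; denominator R + jωL = 95.9 + j287.1.
Step 4 — H = 0.8996 + j0.3005.
Step 5 — Magnitude: |H| = 0.9485 (-0.5 dB); phase: φ = 18.5°.

|H| = 0.9485 (-0.5 dB), φ = 18.5°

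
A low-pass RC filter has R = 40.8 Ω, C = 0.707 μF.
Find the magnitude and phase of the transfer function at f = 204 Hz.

Step 1 — Angular frequency: ω = 2π·204 = 1282 rad/s.
Step 2 — Transfer function: H(jω) = 1/(1 + jωRC).
Step 3 — Denominator: 1 + jωRC = 1 + j·1282·40.8·7.07e-07 = 1 + j0.03697.
Step 4 — H = 0.9986 - j0.03692.
Step 5 — Magnitude: |H| = 0.9993 (-0.0 dB); phase: φ = -2.1°.

|H| = 0.9993 (-0.0 dB), φ = -2.1°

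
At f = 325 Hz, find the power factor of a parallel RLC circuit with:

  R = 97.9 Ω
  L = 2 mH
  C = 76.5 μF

Step 1 — Angular frequency: ω = 2π·f = 2π·325 = 2042 rad/s.
Step 2 — Component impedances:
  R: Z = R = 97.9 Ω
  L: Z = jωL = j·2042·0.002 = 0 + j4.084 Ω
  C: Z = 1/(jωC) = -j/(ω·C) = 0 - j6.401 Ω
Step 3 — Parallel combination: 1/Z_total = 1/R + 1/L + 1/C; Z_total = 1.283 + j11.13 Ω = 11.21∠83.4° Ω.
Step 4 — Power factor: PF = cos(φ) = Re(Z)/|Z| = 1.283/11.21 = 0.1145.
Step 5 — Type: Im(Z) = 11.13 ⇒ lagging (phase φ = 83.4°).

PF = 0.1145 (lagging, φ = 83.4°)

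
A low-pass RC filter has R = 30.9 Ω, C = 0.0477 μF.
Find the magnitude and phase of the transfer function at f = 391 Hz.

Step 1 — Angular frequency: ω = 2π·391 = 2457 rad/s.
Step 2 — Transfer function: H(jω) = 1/(1 + jωRC).
Step 3 — Denominator: 1 + jωRC = 1 + j·2457·30.9·4.77e-08 = 1 + j0.003621.
Step 4 — H = 1 - j0.003621.
Step 5 — Magnitude: |H| = 1 (-0.0 dB); phase: φ = -0.2°.

|H| = 1 (-0.0 dB), φ = -0.2°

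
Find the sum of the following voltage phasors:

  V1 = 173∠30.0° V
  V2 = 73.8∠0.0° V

Step 1 — Convert each phasor to rectangular form:
  V1 = 173·(cos(30.0°) + j·sin(30.0°)) = 149.8 + j86.5 V
  V2 = 73.8·(cos(0.0°) + j·sin(0.0°)) = 73.8 V
Step 2 — Sum components: V_total = 223.6 + j86.5 V.
Step 3 — Convert to polar: |V_total| = 239.8 V, ∠V_total = 21.1°.

V_total = 239.8∠21.1° V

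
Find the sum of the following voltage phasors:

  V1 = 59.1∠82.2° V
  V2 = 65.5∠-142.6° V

Step 1 — Convert each phasor to rectangular form:
  V1 = 59.1·(cos(82.2°) + j·sin(82.2°)) = 8.021 + j58.55 V
  V2 = 65.5·(cos(-142.6°) + j·sin(-142.6°)) = -52.03 - j39.78 V
Step 2 — Sum components: V_total = -44.01 + j18.77 V.
Step 3 — Convert to polar: |V_total| = 47.85 V, ∠V_total = 156.9°.

V_total = 47.85∠156.9° V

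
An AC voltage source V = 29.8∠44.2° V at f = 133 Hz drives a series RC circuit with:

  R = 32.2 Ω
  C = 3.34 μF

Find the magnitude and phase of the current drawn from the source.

Step 1 — Angular frequency: ω = 2π·f = 2π·133 = 835.7 rad/s.
Step 2 — Component impedances:
  R: Z = R = 32.2 Ω
  C: Z = 1/(jωC) = -j/(ω·C) = 0 - j358.3 Ω
Step 3 — Series combination: Z_total = R + C = 32.2 - j358.3 Ω = 359.7∠-84.9° Ω.
Step 4 — Source phasor: V = 29.8∠44.2° V = 21.36 + j20.78 V.
Step 5 — Ohm's law: I = V / Z_total = (21.36 + j20.78) / (32.2 - j358.3) = -0.05221 + j0.06432 A.
Step 6 — Convert to polar: |I| = 0.08284 A, ∠I = 129.1°.

I = 0.08284∠129.1° A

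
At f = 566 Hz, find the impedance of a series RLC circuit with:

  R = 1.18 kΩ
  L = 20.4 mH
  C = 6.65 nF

Step 1 — Angular frequency: ω = 2π·f = 2π·566 = 3556 rad/s.
Step 2 — Component impedances:
  R: Z = R = 1180 Ω
  L: Z = jωL = j·3556·0.0204 = 0 + j72.55 Ω
  C: Z = 1/(jωC) = -j/(ω·C) = 0 - j4.228e+04 Ω
Step 3 — Series combination: Z_total = R + L + C = 1180 - j4.221e+04 Ω = 4.223e+04∠-88.4° Ω.

Z = 1180 - j4.221e+04 Ω = 4.223e+04∠-88.4° Ω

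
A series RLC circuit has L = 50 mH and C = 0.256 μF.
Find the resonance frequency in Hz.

Step 1 — Resonance condition Im(Z)=0 gives ω₀ = 1/√(LC).
Step 2 — ω₀ = 1/√(0.05·2.56e-07) = 8839 rad/s.
Step 3 — f₀ = ω₀/(2π) = 1407 Hz.

f₀ = 1407 Hz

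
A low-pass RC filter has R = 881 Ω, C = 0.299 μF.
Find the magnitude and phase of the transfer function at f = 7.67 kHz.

Step 1 — Angular frequency: ω = 2π·7670 = 4.819e+04 rad/s.
Step 2 — Transfer function: H(jω) = 1/(1 + jωRC).
Step 3 — Denominator: 1 + jωRC = 1 + j·4.819e+04·881·2.99e-07 = 1 + j12.69.
Step 4 — H = 0.006167 - j0.07829.
Step 5 — Magnitude: |H| = 0.07853 (-22.1 dB); phase: φ = -85.5°.

|H| = 0.07853 (-22.1 dB), φ = -85.5°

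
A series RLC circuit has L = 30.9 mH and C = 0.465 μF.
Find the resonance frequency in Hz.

Step 1 — Resonance condition Im(Z)=0 gives ω₀ = 1/√(LC).
Step 2 — ω₀ = 1/√(0.0309·4.65e-07) = 8342 rad/s.
Step 3 — f₀ = ω₀/(2π) = 1328 Hz.

f₀ = 1328 Hz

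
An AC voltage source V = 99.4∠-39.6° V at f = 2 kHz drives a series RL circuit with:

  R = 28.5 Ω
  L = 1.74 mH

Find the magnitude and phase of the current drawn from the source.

Step 1 — Angular frequency: ω = 2π·f = 2π·2000 = 1.257e+04 rad/s.
Step 2 — Component impedances:
  R: Z = R = 28.5 Ω
  L: Z = jωL = j·1.257e+04·0.00174 = 0 + j21.87 Ω
Step 3 — Series combination: Z_total = R + L = 28.5 + j21.87 Ω = 35.92∠37.5° Ω.
Step 4 — Source phasor: V = 99.4∠-39.6° V = 76.59 - j63.36 V.
Step 5 — Ohm's law: I = V / Z_total = (76.59 - j63.36) / (28.5 + j21.87) = 0.618 - j2.697 A.
Step 6 — Convert to polar: |I| = 2.767 A, ∠I = -77.1°.

I = 2.767∠-77.1° A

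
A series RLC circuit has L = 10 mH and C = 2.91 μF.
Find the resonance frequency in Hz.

Step 1 — Resonance condition Im(Z)=0 gives ω₀ = 1/√(LC).
Step 2 — ω₀ = 1/√(0.01·2.91e-06) = 5862 rad/s.
Step 3 — f₀ = ω₀/(2π) = 933 Hz.

f₀ = 933 Hz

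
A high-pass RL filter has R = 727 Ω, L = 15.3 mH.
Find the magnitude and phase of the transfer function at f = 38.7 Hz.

Step 1 — Angular frequency: ω = 2π·38.7 = 243.2 rad/s.
Step 2 — Transfer function: H(jω) = jωL/(R + jωL).
Step 3 — Numerator jωL = j·3.72; denominator R + jωL = 727 + j3.72.
Step 4 — H = 2.619e-05 + j0.005117.
Step 5 — Magnitude: |H| = 0.005117 (-45.8 dB); phase: φ = 89.7°.

|H| = 0.005117 (-45.8 dB), φ = 89.7°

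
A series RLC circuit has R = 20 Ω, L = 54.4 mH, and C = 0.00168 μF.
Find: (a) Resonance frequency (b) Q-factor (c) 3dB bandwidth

Step 1 — Resonance: ω₀ = 1/√(LC) = 1/√(0.0544·1.68e-09) = 1.046e+05 rad/s.
Step 2 — f₀ = ω₀/(2π) = 1.665e+04 Hz.
Step 3 — Series Q: Q = ω₀L/R = 1.046e+05·0.0544/20 = 284.5.
Step 4 — Bandwidth: Δω = ω₀/Q = 367.6 rad/s; BW = Δω/(2π) = 58.51 Hz.

(a) f₀ = 1.665e+04 Hz  (b) Q = 284.5  (c) BW = 58.51 Hz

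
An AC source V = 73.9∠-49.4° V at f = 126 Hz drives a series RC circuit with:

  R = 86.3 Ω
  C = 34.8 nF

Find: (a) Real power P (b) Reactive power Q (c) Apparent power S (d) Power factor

Step 1 — Angular frequency: ω = 2π·f = 2π·126 = 791.7 rad/s.
Step 2 — Component impedances:
  R: Z = R = 86.3 Ω
  C: Z = 1/(jωC) = -j/(ω·C) = 0 - j3.63e+04 Ω
Step 3 — Series combination: Z_total = R + C = 86.3 - j3.63e+04 Ω = 3.63e+04∠-89.9° Ω.
Step 4 — Source phasor: V = 73.9∠-49.4° V = 48.09 - j56.11 V.
Step 5 — Current: I = V / Z = 0.001549 + j0.001321 A = 0.002036∠40.5° A.
Step 6 — Complex power: S = V·I* = 0.0003577 - j0.1505 VA.
Step 7 — Real power: P = Re(S) = 0.0003577 W.
Step 8 — Reactive power: Q = Im(S) = -0.1505 VAR.
Step 9 — Apparent power: |S| = 0.1505 VA.
Step 10 — Power factor: PF = P/|S| = 0.002378 (leading).

(a) P = 0.0003577 W  (b) Q = -0.1505 VAR  (c) S = 0.1505 VA  (d) PF = 0.002378 (leading)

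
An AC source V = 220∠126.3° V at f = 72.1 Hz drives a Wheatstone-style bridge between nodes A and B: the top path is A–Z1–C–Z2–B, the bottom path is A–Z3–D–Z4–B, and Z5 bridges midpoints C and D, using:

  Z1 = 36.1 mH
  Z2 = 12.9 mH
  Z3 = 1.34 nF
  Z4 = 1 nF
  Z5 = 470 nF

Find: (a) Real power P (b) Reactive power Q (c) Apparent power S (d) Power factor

Step 1 — Angular frequency: ω = 2π·f = 2π·72.1 = 453 rad/s.
Step 2 — Component impedances:
  Z1: Z = jωL = j·453·0.0361 = 0 + j16.35 Ω
  Z2: Z = jωL = j·453·0.0129 = 0 + j5.844 Ω
  Z3: Z = 1/(jωC) = -j/(ω·C) = 0 - j1.647e+06 Ω
  Z4: Z = 1/(jωC) = -j/(ω·C) = 0 - j2.207e+06 Ω
  Z5: Z = 1/(jωC) = -j/(ω·C) = 0 - j4697 Ω
Step 3 — Bridge requires nodal analysis (the Z5 bridge couples midpoints C and D, so the two paths cannot be reduced to a simple series/parallel combination). Setting node B to ground and injecting 1 A at node A, the 3-node admittance system at A, C, D solves to V_A = Z_AB = 0 + j22.2 Ω = 22.2∠90.0° Ω.
Step 4 — Source phasor: V = 220∠126.3° V = -130.2 + j177.3 V.
Step 5 — Current: I = V / Z = 7.987 + j5.867 A = 9.911∠36.3° A.
Step 6 — Complex power: S = V·I* = 0 + j2180 VA.
Step 7 — Real power: P = Re(S) = 0 W.
Step 8 — Reactive power: Q = Im(S) = 2180 VAR.
Step 9 — Apparent power: |S| = 2180 VA.
Step 10 — Power factor: PF = P/|S| = 0 (lagging).

(a) P = 0 W  (b) Q = 2180 VAR  (c) S = 2180 VA  (d) PF = 0 (lagging)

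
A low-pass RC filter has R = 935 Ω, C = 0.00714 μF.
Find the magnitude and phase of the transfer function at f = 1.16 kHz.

Step 1 — Angular frequency: ω = 2π·1160 = 7288 rad/s.
Step 2 — Transfer function: H(jω) = 1/(1 + jωRC).
Step 3 — Denominator: 1 + jωRC = 1 + j·7288·935·7.14e-09 = 1 + j0.04866.
Step 4 — H = 0.9976 - j0.04854.
Step 5 — Magnitude: |H| = 0.9988 (-0.0 dB); phase: φ = -2.8°.

|H| = 0.9988 (-0.0 dB), φ = -2.8°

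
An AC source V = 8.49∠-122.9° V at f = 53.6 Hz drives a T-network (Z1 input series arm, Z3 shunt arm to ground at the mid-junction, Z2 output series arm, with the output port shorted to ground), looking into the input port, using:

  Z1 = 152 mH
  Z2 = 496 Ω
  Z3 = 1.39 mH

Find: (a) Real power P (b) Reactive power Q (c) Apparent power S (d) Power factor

Step 1 — Angular frequency: ω = 2π·f = 2π·53.6 = 336.8 rad/s.
Step 2 — Component impedances:
  Z1: Z = jωL = j·336.8·0.152 = 0 + j51.19 Ω
  Z2: Z = R = 496 Ω
  Z3: Z = jωL = j·336.8·0.00139 = 0 + j0.4681 Ω
Step 3 — With the output port shorted to ground, the output series arm Z2 runs from the junction to ground; the shunt arm Z3 also runs from the junction to ground. They appear in parallel: Z3 || Z2 = 0.0004418 + j0.4681 Ω.
Step 4 — Series with input arm Z1: Z_in = Z1 + (Z3 || Z2) = 0.0004418 + j51.66 Ω = 51.66∠90.0° Ω.
Step 5 — Source phasor: V = 8.49∠-122.9° V = -4.612 - j7.128 V.
Step 6 — Current: I = V / Z = -0.138 + j0.08927 A = 0.1643∠147.1° A.
Step 7 — Complex power: S = V·I* = 1.193e-05 + j1.395 VA.
Step 8 — Real power: P = Re(S) = 1.193e-05 W.
Step 9 — Reactive power: Q = Im(S) = 1.395 VAR.
Step 10 — Apparent power: |S| = 1.395 VA.
Step 11 — Power factor: PF = P/|S| = 8.553e-06 (lagging).

(a) P = 1.193e-05 W  (b) Q = 1.395 VAR  (c) S = 1.395 VA  (d) PF = 8.553e-06 (lagging)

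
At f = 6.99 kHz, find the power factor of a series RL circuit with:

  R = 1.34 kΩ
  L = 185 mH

Step 1 — Angular frequency: ω = 2π·f = 2π·6990 = 4.392e+04 rad/s.
Step 2 — Component impedances:
  R: Z = R = 1340 Ω
  L: Z = jωL = j·4.392e+04·0.185 = 0 + j8125 Ω
Step 3 — Series combination: Z_total = R + L = 1340 + j8125 Ω = 8235∠80.6° Ω.
Step 4 — Power factor: PF = cos(φ) = Re(Z)/|Z| = 1340/8235 = 0.1627.
Step 5 — Type: Im(Z) = 8125 ⇒ lagging (phase φ = 80.6°).

PF = 0.1627 (lagging, φ = 80.6°)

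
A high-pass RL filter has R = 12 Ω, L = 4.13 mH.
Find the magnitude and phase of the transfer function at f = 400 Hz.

Step 1 — Angular frequency: ω = 2π·400 = 2513 rad/s.
Step 2 — Transfer function: H(jω) = jωL/(R + jωL).
Step 3 — Numerator jωL = j·10.38; denominator R + jωL = 12 + j10.38.
Step 4 — H = 0.428 + j0.4948.
Step 5 — Magnitude: |H| = 0.6542 (-3.7 dB); phase: φ = 49.1°.

|H| = 0.6542 (-3.7 dB), φ = 49.1°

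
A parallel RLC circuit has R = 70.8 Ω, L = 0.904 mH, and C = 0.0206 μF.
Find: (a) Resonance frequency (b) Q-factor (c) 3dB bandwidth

Step 1 — Resonance: ω₀ = 1/√(LC) = 1/√(0.000904·2.06e-08) = 2.317e+05 rad/s.
Step 2 — f₀ = ω₀/(2π) = 3.688e+04 Hz.
Step 3 — Parallel Q: Q = R/(ω₀L) = 70.8/(2.317e+05·0.000904) = 0.338.
Step 4 — Bandwidth: Δω = ω₀/Q = 6.856e+05 rad/s; BW = Δω/(2π) = 1.091e+05 Hz.

(a) f₀ = 3.688e+04 Hz  (b) Q = 0.338  (c) BW = 1.091e+05 Hz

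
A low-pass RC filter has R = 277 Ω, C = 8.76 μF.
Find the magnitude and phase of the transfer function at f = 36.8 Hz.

Step 1 — Angular frequency: ω = 2π·36.8 = 231.2 rad/s.
Step 2 — Transfer function: H(jω) = 1/(1 + jωRC).
Step 3 — Denominator: 1 + jωRC = 1 + j·231.2·277·8.76e-06 = 1 + j0.5611.
Step 4 — H = 0.7606 - j0.4267.
Step 5 — Magnitude: |H| = 0.8721 (-1.2 dB); phase: φ = -29.3°.

|H| = 0.8721 (-1.2 dB), φ = -29.3°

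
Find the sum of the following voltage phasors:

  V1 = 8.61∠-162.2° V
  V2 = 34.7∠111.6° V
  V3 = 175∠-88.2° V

Step 1 — Convert each phasor to rectangular form:
  V1 = 8.61·(cos(-162.2°) + j·sin(-162.2°)) = -8.198 - j2.632 V
  V2 = 34.7·(cos(111.6°) + j·sin(111.6°)) = -12.77 + j32.26 V
  V3 = 175·(cos(-88.2°) + j·sin(-88.2°)) = 5.497 - j174.9 V
Step 2 — Sum components: V_total = -15.47 - j145.3 V.
Step 3 — Convert to polar: |V_total| = 146.1 V, ∠V_total = -96.1°.

V_total = 146.1∠-96.1° V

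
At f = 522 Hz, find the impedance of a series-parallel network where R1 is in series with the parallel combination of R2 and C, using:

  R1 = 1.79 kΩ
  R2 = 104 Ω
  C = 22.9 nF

Step 1 — Angular frequency: ω = 2π·f = 2π·522 = 3280 rad/s.
Step 2 — Component impedances:
  R1: Z = R = 1790 Ω
  R2: Z = R = 104 Ω
  C: Z = 1/(jωC) = -j/(ω·C) = 0 - j1.331e+04 Ω
Step 3 — Parallel branch: R2 || C = 1/(1/R2 + 1/C) = 104 - j0.8123 Ω.
Step 4 — Series with R1: Z_total = R1 + (R2 || C) = 1894 - j0.8123 Ω = 1894∠-0.0° Ω.

Z = 1894 - j0.8123 Ω = 1894∠-0.0° Ω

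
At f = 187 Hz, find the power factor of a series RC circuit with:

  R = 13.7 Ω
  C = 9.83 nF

Step 1 — Angular frequency: ω = 2π·f = 2π·187 = 1175 rad/s.
Step 2 — Component impedances:
  R: Z = R = 13.7 Ω
  C: Z = 1/(jωC) = -j/(ω·C) = 0 - j8.658e+04 Ω
Step 3 — Series combination: Z_total = R + C = 13.7 - j8.658e+04 Ω = 8.658e+04∠-90.0° Ω.
Step 4 — Power factor: PF = cos(φ) = Re(Z)/|Z| = 13.7/8.658e+04 = 0.0001582.
Step 5 — Type: Im(Z) = -8.658e+04 ⇒ leading (phase φ = -90.0°).

PF = 0.0001582 (leading, φ = -90.0°)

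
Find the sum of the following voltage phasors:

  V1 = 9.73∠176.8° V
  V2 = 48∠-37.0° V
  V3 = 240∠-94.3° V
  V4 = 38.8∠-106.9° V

Step 1 — Convert each phasor to rectangular form:
  V1 = 9.73·(cos(176.8°) + j·sin(176.8°)) = -9.715 + j0.5431 V
  V2 = 48·(cos(-37.0°) + j·sin(-37.0°)) = 38.33 - j28.89 V
  V3 = 240·(cos(-94.3°) + j·sin(-94.3°)) = -17.99 - j239.3 V
  V4 = 38.8·(cos(-106.9°) + j·sin(-106.9°)) = -11.28 - j37.12 V
Step 2 — Sum components: V_total = -0.6545 - j304.8 V.
Step 3 — Convert to polar: |V_total| = 304.8 V, ∠V_total = -90.1°.

V_total = 304.8∠-90.1° V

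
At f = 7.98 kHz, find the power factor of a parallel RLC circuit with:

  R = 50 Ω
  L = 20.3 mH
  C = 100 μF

Step 1 — Angular frequency: ω = 2π·f = 2π·7980 = 5.014e+04 rad/s.
Step 2 — Component impedances:
  R: Z = R = 50 Ω
  L: Z = jωL = j·5.014e+04·0.0203 = 0 + j1018 Ω
  C: Z = 1/(jωC) = -j/(ω·C) = 0 - j0.1994 Ω
Step 3 — Parallel combination: 1/Z_total = 1/R + 1/L + 1/C; Z_total = 0.0007958 - j0.1995 Ω = 0.1995∠-89.8° Ω.
Step 4 — Power factor: PF = cos(φ) = Re(Z)/|Z| = 0.00079584/0.19948 = 0.00399.
Step 5 — Type: Im(Z) = -0.1995 ⇒ leading (phase φ = -89.8°).

PF = 0.00399 (leading, φ = -89.8°)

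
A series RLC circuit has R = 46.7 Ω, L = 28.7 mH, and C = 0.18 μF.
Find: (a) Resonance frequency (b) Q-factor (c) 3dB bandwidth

Step 1 — Resonance condition Im(Z)=0 gives ω₀ = 1/√(LC).
Step 2 — ω₀ = 1/√(0.0287·1.8e-07) = 1.391e+04 rad/s.
Step 3 — f₀ = ω₀/(2π) = 2214 Hz.
Step 4 — Series Q: Q = ω₀L/R = 1.391e+04·0.0287/46.7 = 8.55.
Step 5 — 3dB bandwidth: Δω = ω₀/Q = 1627 rad/s; BW = Δω/(2π) = 259 Hz.

(a) f₀ = 2214 Hz  (b) Q = 8.55  (c) BW = 259 Hz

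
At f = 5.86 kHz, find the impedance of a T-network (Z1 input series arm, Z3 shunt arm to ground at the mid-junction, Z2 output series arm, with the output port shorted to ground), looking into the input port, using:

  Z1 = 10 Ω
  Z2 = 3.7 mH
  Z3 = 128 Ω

Step 1 — Angular frequency: ω = 2π·f = 2π·5860 = 3.682e+04 rad/s.
Step 2 — Component impedances:
  Z1: Z = R = 10 Ω
  Z2: Z = jωL = j·3.682e+04·0.0037 = 0 + j136.2 Ω
  Z3: Z = R = 128 Ω
Step 3 — With the output port shorted to ground, the output series arm Z2 runs from the junction to ground; the shunt arm Z3 also runs from the junction to ground. They appear in parallel: Z3 || Z2 = 67.98 + j63.88 Ω.
Step 4 — Series with input arm Z1: Z_in = Z1 + (Z3 || Z2) = 77.98 + j63.88 Ω = 100.8∠39.3° Ω.

Z = 77.98 + j63.88 Ω = 100.8∠39.3° Ω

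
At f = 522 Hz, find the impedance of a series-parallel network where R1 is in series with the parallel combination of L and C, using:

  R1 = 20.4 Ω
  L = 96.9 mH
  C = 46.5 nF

Step 1 — Angular frequency: ω = 2π·f = 2π·522 = 3280 rad/s.
Step 2 — Component impedances:
  R1: Z = R = 20.4 Ω
  L: Z = jωL = j·3280·0.0969 = 0 + j317.8 Ω
  C: Z = 1/(jωC) = -j/(ω·C) = 0 - j6557 Ω
Step 3 — Parallel branch: L || C = 1/(1/L + 1/C) = 0 + j334 Ω.
Step 4 — Series with R1: Z_total = R1 + (L || C) = 20.4 + j334 Ω = 334.6∠86.5° Ω.

Z = 20.4 + j334 Ω = 334.6∠86.5° Ω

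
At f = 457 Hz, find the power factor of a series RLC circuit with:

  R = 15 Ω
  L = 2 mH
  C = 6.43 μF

Step 1 — Angular frequency: ω = 2π·f = 2π·457 = 2871 rad/s.
Step 2 — Component impedances:
  R: Z = R = 15 Ω
  L: Z = jωL = j·2871·0.002 = 0 + j5.743 Ω
  C: Z = 1/(jωC) = -j/(ω·C) = 0 - j54.16 Ω
Step 3 — Series combination: Z_total = R + L + C = 15 - j48.42 Ω = 50.69∠-72.8° Ω.
Step 4 — Power factor: PF = cos(φ) = Re(Z)/|Z| = 15/50.69 = 0.2959.
Step 5 — Type: Im(Z) = -48.42 ⇒ leading (phase φ = -72.8°).

PF = 0.2959 (leading, φ = -72.8°)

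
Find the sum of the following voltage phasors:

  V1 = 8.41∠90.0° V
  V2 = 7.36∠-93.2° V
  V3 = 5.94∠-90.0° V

Step 1 — Convert each phasor to rectangular form:
  V1 = 8.41·(cos(90.0°) + j·sin(90.0°)) = 0 + j8.41 V
  V2 = 7.36·(cos(-93.2°) + j·sin(-93.2°)) = -0.4108 - j7.349 V
  V3 = 5.94·(cos(-90.0°) + j·sin(-90.0°)) = 0 - j5.94 V
Step 2 — Sum components: V_total = -0.4108 - j4.879 V.
Step 3 — Convert to polar: |V_total| = 4.896 V, ∠V_total = -94.8°.

V_total = 4.896∠-94.8° V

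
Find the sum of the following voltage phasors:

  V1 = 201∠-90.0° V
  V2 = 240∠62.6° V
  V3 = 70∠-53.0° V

Step 1 — Convert each phasor to rectangular form:
  V1 = 201·(cos(-90.0°) + j·sin(-90.0°)) = 0 - j201 V
  V2 = 240·(cos(62.6°) + j·sin(62.6°)) = 110.4 + j213.1 V
  V3 = 70·(cos(-53.0°) + j·sin(-53.0°)) = 42.13 - j55.9 V
Step 2 — Sum components: V_total = 152.6 - j43.83 V.
Step 3 — Convert to polar: |V_total| = 158.7 V, ∠V_total = -16.0°.

V_total = 158.7∠-16.0° V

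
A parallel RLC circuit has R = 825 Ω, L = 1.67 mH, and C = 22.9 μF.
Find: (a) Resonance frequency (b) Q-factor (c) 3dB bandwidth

Step 1 — Resonance: ω₀ = 1/√(LC) = 1/√(0.00167·2.29e-05) = 5114 rad/s.
Step 2 — f₀ = ω₀/(2π) = 813.8 Hz.
Step 3 — Parallel Q: Q = R/(ω₀L) = 825/(5114·0.00167) = 96.61.
Step 4 — Bandwidth: Δω = ω₀/Q = 52.93 rad/s; BW = Δω/(2π) = 8.424 Hz.

(a) f₀ = 813.8 Hz  (b) Q = 96.61  (c) BW = 8.424 Hz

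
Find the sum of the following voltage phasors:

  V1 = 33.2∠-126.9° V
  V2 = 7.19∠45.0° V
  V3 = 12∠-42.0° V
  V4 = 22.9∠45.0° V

Step 1 — Convert each phasor to rectangular form:
  V1 = 33.2·(cos(-126.9°) + j·sin(-126.9°)) = -19.93 - j26.55 V
  V2 = 7.19·(cos(45.0°) + j·sin(45.0°)) = 5.084 + j5.084 V
  V3 = 12·(cos(-42.0°) + j·sin(-42.0°)) = 8.918 - j8.03 V
  V4 = 22.9·(cos(45.0°) + j·sin(45.0°)) = 16.19 + j16.19 V
Step 2 — Sum components: V_total = 10.26 - j13.3 V.
Step 3 — Convert to polar: |V_total| = 16.8 V, ∠V_total = -52.4°.

V_total = 16.8∠-52.4° V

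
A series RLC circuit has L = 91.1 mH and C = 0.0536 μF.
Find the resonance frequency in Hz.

Step 1 — Resonance condition Im(Z)=0 gives ω₀ = 1/√(LC).
Step 2 — ω₀ = 1/√(0.0911·5.36e-08) = 1.431e+04 rad/s.
Step 3 — f₀ = ω₀/(2π) = 2278 Hz.

f₀ = 2278 Hz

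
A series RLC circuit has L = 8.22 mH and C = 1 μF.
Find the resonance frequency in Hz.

Step 1 — Resonance condition Im(Z)=0 gives ω₀ = 1/√(LC).
Step 2 — ω₀ = 1/√(0.00822·1e-06) = 1.103e+04 rad/s.
Step 3 — f₀ = ω₀/(2π) = 1755 Hz.

f₀ = 1755 Hz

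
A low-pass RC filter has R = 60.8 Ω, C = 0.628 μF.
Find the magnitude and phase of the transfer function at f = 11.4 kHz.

Step 1 — Angular frequency: ω = 2π·1.14e+04 = 7.163e+04 rad/s.
Step 2 — Transfer function: H(jω) = 1/(1 + jωRC).
Step 3 — Denominator: 1 + jωRC = 1 + j·7.163e+04·60.8·6.28e-07 = 1 + j2.735.
Step 4 — H = 0.1179 - j0.3225.
Step 5 — Magnitude: |H| = 0.3434 (-9.3 dB); phase: φ = -69.9°.

|H| = 0.3434 (-9.3 dB), φ = -69.9°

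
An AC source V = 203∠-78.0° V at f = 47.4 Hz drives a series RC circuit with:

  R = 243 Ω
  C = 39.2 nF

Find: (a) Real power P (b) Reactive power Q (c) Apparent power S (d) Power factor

Step 1 — Angular frequency: ω = 2π·f = 2π·47.4 = 297.8 rad/s.
Step 2 — Component impedances:
  R: Z = R = 243 Ω
  C: Z = 1/(jωC) = -j/(ω·C) = 0 - j8.566e+04 Ω
Step 3 — Series combination: Z_total = R + C = 243 - j8.566e+04 Ω = 8.566e+04∠-89.8° Ω.
Step 4 — Source phasor: V = 203∠-78.0° V = 42.21 - j198.6 V.
Step 5 — Current: I = V / Z = 0.00232 + j0.0004862 A = 0.00237∠11.8° A.
Step 6 — Complex power: S = V·I* = 0.001365 - j0.4811 VA.
Step 7 — Real power: P = Re(S) = 0.001365 W.
Step 8 — Reactive power: Q = Im(S) = -0.4811 VAR.
Step 9 — Apparent power: |S| = 0.4811 VA.
Step 10 — Power factor: PF = P/|S| = 0.002837 (leading).

(a) P = 0.001365 W  (b) Q = -0.4811 VAR  (c) S = 0.4811 VA  (d) PF = 0.002837 (leading)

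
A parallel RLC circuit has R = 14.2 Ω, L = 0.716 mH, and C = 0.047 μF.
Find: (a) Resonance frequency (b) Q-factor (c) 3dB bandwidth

Step 1 — Resonance: ω₀ = 1/√(LC) = 1/√(0.000716·4.7e-08) = 1.724e+05 rad/s.
Step 2 — f₀ = ω₀/(2π) = 2.744e+04 Hz.
Step 3 — Parallel Q: Q = R/(ω₀L) = 14.2/(1.724e+05·0.000716) = 0.115.
Step 4 — Bandwidth: Δω = ω₀/Q = 1.498e+06 rad/s; BW = Δω/(2π) = 2.385e+05 Hz.

(a) f₀ = 2.744e+04 Hz  (b) Q = 0.115  (c) BW = 2.385e+05 Hz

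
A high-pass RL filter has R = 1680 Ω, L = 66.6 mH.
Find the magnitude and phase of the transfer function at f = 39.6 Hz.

Step 1 — Angular frequency: ω = 2π·39.6 = 248.8 rad/s.
Step 2 — Transfer function: H(jω) = jωL/(R + jωL).
Step 3 — Numerator jωL = j·16.57; denominator R + jωL = 1680 + j16.57.
Step 4 — H = 9.728e-05 + j0.009863.
Step 5 — Magnitude: |H| = 0.009863 (-40.1 dB); phase: φ = 89.4°.

|H| = 0.009863 (-40.1 dB), φ = 89.4°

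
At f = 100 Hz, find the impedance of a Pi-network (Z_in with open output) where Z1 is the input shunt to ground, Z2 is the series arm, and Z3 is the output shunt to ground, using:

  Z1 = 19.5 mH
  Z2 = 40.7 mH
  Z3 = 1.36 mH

Step 1 — Angular frequency: ω = 2π·f = 2π·100 = 628.3 rad/s.
Step 2 — Component impedances:
  Z1: Z = jωL = j·628.3·0.0195 = 0 + j12.25 Ω
  Z2: Z = jωL = j·628.3·0.0407 = 0 + j25.57 Ω
  Z3: Z = jωL = j·628.3·0.00136 = 0 + j0.8545 Ω
Step 3 — With open output, the series arm Z2 and the output shunt Z3 appear in series to ground: Z2 + Z3 = 0 + j26.43 Ω.
Step 4 — Parallel with input shunt Z1: Z_in = Z1 || (Z2 + Z3) = 0 + j8.371 Ω = 8.371∠90.0° Ω.

Z = 0 + j8.371 Ω = 8.371∠90.0° Ω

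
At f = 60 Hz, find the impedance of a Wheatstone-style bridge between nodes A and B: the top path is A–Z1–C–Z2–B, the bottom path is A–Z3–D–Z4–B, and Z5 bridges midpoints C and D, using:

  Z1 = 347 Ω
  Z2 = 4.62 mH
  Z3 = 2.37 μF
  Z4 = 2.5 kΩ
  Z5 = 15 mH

Step 1 — Angular frequency: ω = 2π·f = 2π·60 = 377 rad/s.
Step 2 — Component impedances:
  Z1: Z = R = 347 Ω
  Z2: Z = jωL = j·377·0.00462 = 0 + j1.742 Ω
  Z3: Z = 1/(jωC) = -j/(ω·C) = 0 - j1119 Ω
  Z4: Z = R = 2500 Ω
  Z5: Z = jωL = j·377·0.015 = 0 + j5.655 Ω
Step 3 — Bridge requires nodal analysis (the Z5 bridge couples midpoints C and D, so the two paths cannot be reduced to a simple series/parallel combination). Setting node B to ground and injecting 1 A at node A, the 3-node admittance system at A, C, D solves to V_A = Z_AB = 316.3 - j96.81 Ω = 330.8∠-17.0° Ω.

Z = 316.3 - j96.81 Ω = 330.8∠-17.0° Ω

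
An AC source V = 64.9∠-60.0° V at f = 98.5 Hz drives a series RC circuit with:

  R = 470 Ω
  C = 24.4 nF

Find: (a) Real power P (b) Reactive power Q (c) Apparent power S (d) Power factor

Step 1 — Angular frequency: ω = 2π·f = 2π·98.5 = 618.9 rad/s.
Step 2 — Component impedances:
  R: Z = R = 470 Ω
  C: Z = 1/(jωC) = -j/(ω·C) = 0 - j6.622e+04 Ω
Step 3 — Series combination: Z_total = R + C = 470 - j6.622e+04 Ω = 6.622e+04∠-89.6° Ω.
Step 4 — Source phasor: V = 64.9∠-60.0° V = 32.45 - j56.21 V.
Step 5 — Current: I = V / Z = 0.0008522 + j0.000484 A = 0.00098∠29.6° A.
Step 6 — Complex power: S = V·I* = 0.0004514 - j0.0636 VA.
Step 7 — Real power: P = Re(S) = 0.0004514 W.
Step 8 — Reactive power: Q = Im(S) = -0.0636 VAR.
Step 9 — Apparent power: |S| = 0.0636 VA.
Step 10 — Power factor: PF = P/|S| = 0.007097 (leading).

(a) P = 0.0004514 W  (b) Q = -0.0636 VAR  (c) S = 0.0636 VA  (d) PF = 0.007097 (leading)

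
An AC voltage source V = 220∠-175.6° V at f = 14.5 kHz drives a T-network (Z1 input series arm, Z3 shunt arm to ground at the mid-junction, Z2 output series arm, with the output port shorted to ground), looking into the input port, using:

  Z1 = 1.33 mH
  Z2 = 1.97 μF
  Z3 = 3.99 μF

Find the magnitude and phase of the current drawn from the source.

Step 1 — Angular frequency: ω = 2π·f = 2π·1.45e+04 = 9.111e+04 rad/s.
Step 2 — Component impedances:
  Z1: Z = jωL = j·9.111e+04·0.00133 = 0 + j121.2 Ω
  Z2: Z = 1/(jωC) = -j/(ω·C) = 0 - j5.572 Ω
  Z3: Z = 1/(jωC) = -j/(ω·C) = 0 - j2.751 Ω
Step 3 — With the output port shorted to ground, the output series arm Z2 runs from the junction to ground; the shunt arm Z3 also runs from the junction to ground. They appear in parallel: Z3 || Z2 = 0 - j1.842 Ω.
Step 4 — Series with input arm Z1: Z_in = Z1 + (Z3 || Z2) = 0 + j119.3 Ω = 119.3∠90.0° Ω.
Step 5 — Source phasor: V = 220∠-175.6° V = -219.4 - j16.88 V.
Step 6 — Ohm's law: I = V / Z_total = (-219.4 - j16.88) / (0 + j119.3) = -0.1414 + j1.838 A.
Step 7 — Convert to polar: |I| = 1.844 A, ∠I = 94.4°.

I = 1.844∠94.4° A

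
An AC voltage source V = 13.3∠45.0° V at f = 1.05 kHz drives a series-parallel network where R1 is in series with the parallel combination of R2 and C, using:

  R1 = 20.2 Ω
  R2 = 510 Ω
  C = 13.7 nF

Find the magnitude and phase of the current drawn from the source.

Step 1 — Angular frequency: ω = 2π·f = 2π·1050 = 6597 rad/s.
Step 2 — Component impedances:
  R1: Z = R = 20.2 Ω
  R2: Z = R = 510 Ω
  C: Z = 1/(jωC) = -j/(ω·C) = 0 - j1.106e+04 Ω
Step 3 — Parallel branch: R2 || C = 1/(1/R2 + 1/C) = 508.9 - j23.46 Ω.
Step 4 — Series with R1: Z_total = R1 + (R2 || C) = 529.1 - j23.46 Ω = 529.6∠-2.5° Ω.
Step 5 — Source phasor: V = 13.3∠45.0° V = 9.405 + j9.405 V.
Step 6 — Ohm's law: I = V / Z_total = (9.405 + j9.405) / (529.1 - j23.46) = 0.01695 + j0.01853 A.
Step 7 — Convert to polar: |I| = 0.02511 A, ∠I = 47.5°.

I = 0.02511∠47.5° A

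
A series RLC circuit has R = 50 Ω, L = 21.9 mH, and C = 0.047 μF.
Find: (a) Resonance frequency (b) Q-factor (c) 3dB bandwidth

Step 1 — Resonance: ω₀ = 1/√(LC) = 1/√(0.0219·4.7e-08) = 3.117e+04 rad/s.
Step 2 — f₀ = ω₀/(2π) = 4961 Hz.
Step 3 — Series Q: Q = ω₀L/R = 3.117e+04·0.0219/50 = 13.65.
Step 4 — Bandwidth: Δω = ω₀/Q = 2283 rad/s; BW = Δω/(2π) = 363.4 Hz.

(a) f₀ = 4961 Hz  (b) Q = 13.65  (c) BW = 363.4 Hz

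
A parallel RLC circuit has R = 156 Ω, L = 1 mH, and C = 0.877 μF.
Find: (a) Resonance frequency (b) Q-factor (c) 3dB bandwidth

Step 1 — Resonance: ω₀ = 1/√(LC) = 1/√(0.001·8.77e-07) = 3.377e+04 rad/s.
Step 2 — f₀ = ω₀/(2π) = 5374 Hz.
Step 3 — Parallel Q: Q = R/(ω₀L) = 156/(3.377e+04·0.001) = 4.62.
Step 4 — Bandwidth: Δω = ω₀/Q = 7309 rad/s; BW = Δω/(2π) = 1163 Hz.

(a) f₀ = 5374 Hz  (b) Q = 4.62  (c) BW = 1163 Hz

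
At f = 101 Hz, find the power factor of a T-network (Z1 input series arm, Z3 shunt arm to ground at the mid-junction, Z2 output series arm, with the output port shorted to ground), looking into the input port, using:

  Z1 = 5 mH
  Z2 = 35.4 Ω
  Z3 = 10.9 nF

Step 1 — Angular frequency: ω = 2π·f = 2π·101 = 634.6 rad/s.
Step 2 — Component impedances:
  Z1: Z = jωL = j·634.6·0.005 = 0 + j3.173 Ω
  Z2: Z = R = 35.4 Ω
  Z3: Z = 1/(jωC) = -j/(ω·C) = 0 - j1.446e+05 Ω
Step 3 — With the output port shorted to ground, the output series arm Z2 runs from the junction to ground; the shunt arm Z3 also runs from the junction to ground. They appear in parallel: Z3 || Z2 = 35.4 - j0.008668 Ω.
Step 4 — Series with input arm Z1: Z_in = Z1 + (Z3 || Z2) = 35.4 + j3.164 Ω = 35.54∠5.1° Ω.
Step 5 — Power factor: PF = cos(φ) = Re(Z)/|Z| = 35.4/35.541 = 0.996.
Step 6 — Type: Im(Z) = 3.164 ⇒ lagging (phase φ = 5.1°).

PF = 0.996 (lagging, φ = 5.1°)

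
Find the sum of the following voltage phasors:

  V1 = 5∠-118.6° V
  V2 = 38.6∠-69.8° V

Step 1 — Convert each phasor to rectangular form:
  V1 = 5·(cos(-118.6°) + j·sin(-118.6°)) = -2.393 - j4.39 V
  V2 = 38.6·(cos(-69.8°) + j·sin(-69.8°)) = 13.33 - j36.23 V
Step 2 — Sum components: V_total = 10.94 - j40.62 V.
Step 3 — Convert to polar: |V_total| = 42.06 V, ∠V_total = -74.9°.

V_total = 42.06∠-74.9° V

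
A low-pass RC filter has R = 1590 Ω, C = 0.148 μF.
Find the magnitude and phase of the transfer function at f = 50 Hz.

Step 1 — Angular frequency: ω = 2π·50 = 314.2 rad/s.
Step 2 — Transfer function: H(jω) = 1/(1 + jωRC).
Step 3 — Denominator: 1 + jωRC = 1 + j·314.2·1590·1.48e-07 = 1 + j0.07393.
Step 4 — H = 0.9946 - j0.07353.
Step 5 — Magnitude: |H| = 0.9973 (-0.0 dB); phase: φ = -4.2°.

|H| = 0.9973 (-0.0 dB), φ = -4.2°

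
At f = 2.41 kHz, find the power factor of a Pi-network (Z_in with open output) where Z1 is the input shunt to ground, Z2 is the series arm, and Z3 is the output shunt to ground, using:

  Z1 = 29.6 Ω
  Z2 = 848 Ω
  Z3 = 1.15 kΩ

Step 1 — Angular frequency: ω = 2π·f = 2π·2410 = 1.514e+04 rad/s.
Step 2 — Component impedances:
  Z1: Z = R = 29.6 Ω
  Z2: Z = R = 848 Ω
  Z3: Z = R = 1150 Ω
Step 3 — With open output, the series arm Z2 and the output shunt Z3 appear in series to ground: Z2 + Z3 = 1998 Ω.
Step 4 — Parallel with input shunt Z1: Z_in = Z1 || (Z2 + Z3) = 29.17 Ω = 29.17∠0.0° Ω.
Step 5 — Power factor: PF = cos(φ) = Re(Z)/|Z| = 29.17/29.17 = 1.
Step 6 — Type: Im(Z) = 0 ⇒ unity (phase φ = 0.0°).

PF = 1 (unity, φ = 0.0°)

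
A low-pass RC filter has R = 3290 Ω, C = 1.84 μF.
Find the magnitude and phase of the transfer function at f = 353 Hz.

Step 1 — Angular frequency: ω = 2π·353 = 2218 rad/s.
Step 2 — Transfer function: H(jω) = 1/(1 + jωRC).
Step 3 — Denominator: 1 + jωRC = 1 + j·2218·3290·1.84e-06 = 1 + j13.43.
Step 4 — H = 0.005516 - j0.07407.
Step 5 — Magnitude: |H| = 0.07427 (-22.6 dB); phase: φ = -85.7°.

|H| = 0.07427 (-22.6 dB), φ = -85.7°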